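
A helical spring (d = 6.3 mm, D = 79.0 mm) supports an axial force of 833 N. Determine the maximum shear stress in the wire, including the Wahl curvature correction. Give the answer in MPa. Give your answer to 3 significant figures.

Spring index C = D/d = 79.0/6.3 = 12.5397
K_W = (4C−1)/(4C−4) + 0.615/C = 49.159/46.159 + 0.0490 = 1.1140
τ₀ = 8FD/(πd³) = 8·833·79.0/(π·6.3³) = 526456/785.55 = 670.18 MPa
τ_max = K·τ₀ = 1.1140 × 670.18 = 746.6 MPa

747 MPa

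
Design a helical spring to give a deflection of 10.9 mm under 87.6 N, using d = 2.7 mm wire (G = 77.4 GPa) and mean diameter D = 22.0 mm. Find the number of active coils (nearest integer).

Required rate k = F/δ = 87.6/10.9 = 8.0367 N/mm
N_a = Gd⁴/(8D³k) = (77.4×10³ × 2.7⁴)/(8 × 22.0³ × 8.0367)
    = 4.11335e+06 / 684598 = 6.008 → 6 coils

6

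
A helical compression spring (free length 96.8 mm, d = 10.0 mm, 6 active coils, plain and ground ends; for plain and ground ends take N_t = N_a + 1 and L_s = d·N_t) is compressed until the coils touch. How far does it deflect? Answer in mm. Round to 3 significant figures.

N_t = 7; L_s = 10.0·7 = 70 mm
δ_solid = L₀ − L_s = 96.8 − 70 = 26.8 mm

26.8 mm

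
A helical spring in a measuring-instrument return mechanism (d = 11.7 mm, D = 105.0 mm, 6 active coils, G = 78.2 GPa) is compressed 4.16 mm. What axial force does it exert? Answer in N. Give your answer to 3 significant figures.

110 N

k = Gd⁴/(8D³N_a) = (78.2×10³)(11.7⁴)/(8·105.0³·6) = 26.372 N/mm
F = k·δ = 26.372 × 4.16 = 109.71 N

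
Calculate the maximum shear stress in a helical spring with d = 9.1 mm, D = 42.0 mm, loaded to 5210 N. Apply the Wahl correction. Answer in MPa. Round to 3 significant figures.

991 MPa

Spring index C = D/d = 42.0/9.1 = 4.6154
K_W = (4C−1)/(4C−4) + 0.615/C = 17.462/14.462 + 0.1332 = 1.3407
τ₀ = 8FD/(πd³) = 8·5210·42.0/(π·9.1³) = 1.75056e+06/2367.4 = 739.44 MPa
τ_max = K·τ₀ = 1.3407 × 739.44 = 991.36 MPa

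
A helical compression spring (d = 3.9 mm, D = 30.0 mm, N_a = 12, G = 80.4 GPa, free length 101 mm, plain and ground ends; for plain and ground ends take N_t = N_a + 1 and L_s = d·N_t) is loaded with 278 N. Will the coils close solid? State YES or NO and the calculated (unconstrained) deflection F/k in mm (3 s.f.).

NO, δ = 38.7 mm

k = Gd⁴/(8D³N_a) = (80.4×10³)(3.9⁴)/(8·30.0³·12) = 7.176 N/mm
N_t = 13; L_s = 3.9·13 = 50.7 mm; δ_solid = L₀ − L_s = 101 − 50.7 = 50.3 mm
δ = F/k = 278/7.176 = 38.741 mm
δ < δ_solid → spring does not go solid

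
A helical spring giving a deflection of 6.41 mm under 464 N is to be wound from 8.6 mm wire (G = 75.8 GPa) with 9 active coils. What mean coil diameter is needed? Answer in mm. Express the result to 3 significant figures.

43.0 mm

Required rate k = F/δ = 464/6.41 = 72.387 N/mm
D = (Gd⁴/(8N_a·k))^(1/3) = (75.8×10³·8.6⁴/(8·9·72.387))^(1/3)
  = (79555.6)^(1/3) = 43.0088 mm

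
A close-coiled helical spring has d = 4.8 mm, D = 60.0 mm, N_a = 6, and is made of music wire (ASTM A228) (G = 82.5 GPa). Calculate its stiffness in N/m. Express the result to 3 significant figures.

k = Gd⁴/(8D³N_a) = (82.5×10³ × 4.8⁴) / (8 × 60.0³ × 6)
  = 4.37944e+07 / 1.0368e+07 = 4.224 N/mm = 4224 N/m

4220 N/m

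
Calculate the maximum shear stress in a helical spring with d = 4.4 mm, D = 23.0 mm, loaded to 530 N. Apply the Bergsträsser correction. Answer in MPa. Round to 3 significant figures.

Spring index C = D/d = 23.0/4.4 = 5.2273
K_B = (4C+2)/(4C−3) = 22.909/17.909 = 1.2792
τ₀ = 8FD/(πd³) = 8·530·23.0/(π·4.4³) = 97520/267.61 = 364.41 MPa
τ_max = K·τ₀ = 1.2792 × 364.41 = 466.14 MPa

466 MPa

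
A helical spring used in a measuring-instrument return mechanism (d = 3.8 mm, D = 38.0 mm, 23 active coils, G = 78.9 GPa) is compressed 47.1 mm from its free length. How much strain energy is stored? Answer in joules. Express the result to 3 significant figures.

1.81 J

k = Gd⁴/(8D³N_a) = (78.9×10³)(3.8⁴)/(8·38.0³·23) = 1.6295 N/mm
U = ½kδ² = 0.5 × 1.6295 × 47.1² = 1807.4 N·mm = 1.8074 J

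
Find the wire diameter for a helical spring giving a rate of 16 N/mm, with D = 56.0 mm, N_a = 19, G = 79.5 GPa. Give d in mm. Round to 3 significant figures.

d = (8D³N_a·k / G)^(1/4) = (8·56.0³·19·16 / (79.5×10³))^0.25
  = (5372.3)^0.25 = 8.5613 mm

8.56 mm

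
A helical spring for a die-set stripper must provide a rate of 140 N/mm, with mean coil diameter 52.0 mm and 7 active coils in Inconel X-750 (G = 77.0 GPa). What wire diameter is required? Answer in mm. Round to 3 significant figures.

d = (8D³N_a·k / G)^(1/4) = (8·52.0³·7·140 / (77.0×10³))^0.25
  = (14316)^0.25 = 10.9385 mm

10.9 mm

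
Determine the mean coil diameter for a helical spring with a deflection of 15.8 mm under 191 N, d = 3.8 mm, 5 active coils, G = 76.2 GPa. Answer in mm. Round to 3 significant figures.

32.0 mm

Required rate k = F/δ = 191/15.8 = 12.089 N/mm
D = (Gd⁴/(8N_a·k))^(1/3) = (76.2×10³·3.8⁴/(8·5·12.089))^(1/3)
  = (32858.9)^(1/3) = 32.0296 mm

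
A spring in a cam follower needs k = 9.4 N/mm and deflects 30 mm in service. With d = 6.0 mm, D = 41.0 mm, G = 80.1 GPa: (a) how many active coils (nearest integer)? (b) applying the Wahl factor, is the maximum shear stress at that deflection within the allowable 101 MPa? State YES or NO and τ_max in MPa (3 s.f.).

N_a = Gd⁴/(8D³k) = (80.1×10³)(6.0⁴)/(8·41.0³·9.4) = 20.03 → N_a = 20
Actual rate k = Gd⁴/(8D³·20) = 9.4138 N/mm
Working load F = kδ = 9.4138·30 = 282.41 N
C = 41.0/6.0 = 6.8333; K_W = (4C−1)/(4C−4)+0.615/C = 1.2186
τ_max = K_W·8FD/(πd³) = 1.2186·136.51 = 166.34 MPa
τ_max > 101 MPa → exceeds allowable

(a) 20 coils; (b) NO, τ_max = 166 MPa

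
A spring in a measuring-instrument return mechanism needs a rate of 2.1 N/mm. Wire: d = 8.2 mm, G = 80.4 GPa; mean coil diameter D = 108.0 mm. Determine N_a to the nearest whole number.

N_a = Gd⁴/(8D³k) = (80.4×10³ × 8.2⁴)/(8 × 108.0³ × 2.1)
    = 3.63506e+08 / 2.11632e+07 = 17.18 → 17 coils

17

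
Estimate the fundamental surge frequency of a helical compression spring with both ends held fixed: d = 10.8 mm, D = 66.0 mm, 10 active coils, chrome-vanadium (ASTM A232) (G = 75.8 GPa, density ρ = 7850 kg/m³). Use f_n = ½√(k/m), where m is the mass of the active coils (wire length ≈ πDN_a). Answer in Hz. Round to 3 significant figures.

86.7 Hz

k = Gd⁴/(8D³N_a) = (75.8×10³)(10.8⁴)/(8·66.0³·10) = 44.838 N/mm = 44838 N/m
Wire length L = πDN_a = π·66.0·10 = 2073.5 mm
m = ρ·(πd²/4)·L = 7850 × 91.609×10⁻⁶ m² × 2.0735 m = 1.4911 kg
f_n = ½√(k/m) = 0.5·√(44838/1.4911) = 0.5·√(30071) = 86.704 Hz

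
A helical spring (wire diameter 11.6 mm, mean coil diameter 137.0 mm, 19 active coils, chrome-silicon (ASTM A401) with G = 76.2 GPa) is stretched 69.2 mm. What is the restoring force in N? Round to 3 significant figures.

244 N

k = Gd⁴/(8D³N_a) = (76.2×10³)(11.6⁴)/(8·137.0³·19) = 3.5301 N/mm
F = k·δ = 3.5301 × 69.2 = 244.28 N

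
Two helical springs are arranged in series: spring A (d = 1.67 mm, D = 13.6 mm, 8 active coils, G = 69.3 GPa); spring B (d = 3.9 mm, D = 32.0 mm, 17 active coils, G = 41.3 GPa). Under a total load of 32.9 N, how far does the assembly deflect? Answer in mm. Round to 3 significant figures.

25.2 mm

k_A = Gd⁴/(8D³N_a) = (69.3×10³)(1.67⁴)/(8·13.6³·8) = 3.3481 N/mm
k_B = Gd⁴/(8D³N_a) = (41.3×10³)(3.9⁴)/(8·32.0³·17) = 2.144 N/mm
Series: 1/k_eq = 1/3.3481 + 1/2.144 = 0.7651; k_eq = 1.307 N/mm
δ = F/k_eq = 32.9/1.307 = 25.172 mm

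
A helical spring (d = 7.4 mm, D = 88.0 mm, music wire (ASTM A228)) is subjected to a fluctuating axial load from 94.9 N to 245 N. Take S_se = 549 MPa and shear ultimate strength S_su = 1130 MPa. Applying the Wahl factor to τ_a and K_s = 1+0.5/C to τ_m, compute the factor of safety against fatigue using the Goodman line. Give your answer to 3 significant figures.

5.83

C = D/d = 88.0/7.4 = 11.8919; K_W = (4C−1)/(4C−4)+0.615/C = 1.1206; K_s = 1+0.5/C = 1.0420
F_a = (F_max−F_min)/2 = 75.05 N; F_m = (F_max+F_min)/2 = 169.95 N
τ_a = K_W·8F_aD/(πd³) = 1.1206 × 41.503 = 46.507 MPa
τ_m = K_s·8F_mD/(πd³) = 1.0420 × 93.983 = 97.934 MPa
Goodman: 1/n_f = τ_a/S_se + τ_m/S_su = 46.507/549 + 97.934/1130 = 0.08471 + 0.08667 = 0.17138
n_f = 1/0.17138 = 5.835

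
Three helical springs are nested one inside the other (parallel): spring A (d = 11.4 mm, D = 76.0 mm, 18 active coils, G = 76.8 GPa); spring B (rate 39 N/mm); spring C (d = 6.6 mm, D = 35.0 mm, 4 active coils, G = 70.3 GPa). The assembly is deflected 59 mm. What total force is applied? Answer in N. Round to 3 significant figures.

k_A = Gd⁴/(8D³N_a) = (76.8×10³)(11.4⁴)/(8·76.0³·18) = 20.52 N/mm
k_C = Gd⁴/(8D³N_a) = (70.3×10³)(6.6⁴)/(8·35.0³·4) = 97.225 N/mm
Parallel: k_eq = 20.52 + 39 + 97.225 = 156.74 N/mm
F = k_eq·δ = 156.74·59 = 9247.9 N

9250 N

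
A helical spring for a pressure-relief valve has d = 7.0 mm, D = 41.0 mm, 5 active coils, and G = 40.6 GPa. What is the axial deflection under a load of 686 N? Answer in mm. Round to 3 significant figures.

k = Gd⁴/(8D³N_a) = (40.6×10³)(7.0⁴)/(8·41.0³·5) = 35.36 N/mm
δ = F/k = 686 / 35.36 = 19.401 mm

19.4 mm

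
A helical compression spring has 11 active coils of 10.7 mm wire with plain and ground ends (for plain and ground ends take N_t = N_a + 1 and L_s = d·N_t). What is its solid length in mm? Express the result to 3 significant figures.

plain and ground ends: N_t = N_a + 1 = 11 + 1 = 12
L_s = d·N_t = 10.7 × 12 = 128.4 mm

128 mm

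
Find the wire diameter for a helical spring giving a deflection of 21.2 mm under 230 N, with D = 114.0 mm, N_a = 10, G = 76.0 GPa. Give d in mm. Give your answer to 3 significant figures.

Required rate k = F/δ = 230/21.2 = 10.849 N/mm
d = (8D³N_a·k / G)^(1/4) = (8·114.0³·10·10.849 / (76.0×10³))^0.25
  = (16919)^0.25 = 11.4050 mm

11.4 mm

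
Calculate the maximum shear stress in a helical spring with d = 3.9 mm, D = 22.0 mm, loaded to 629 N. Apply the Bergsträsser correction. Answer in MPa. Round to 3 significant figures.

746 MPa

Spring index C = D/d = 22.0/3.9 = 5.6410
K_B = (4C+2)/(4C−3) = 24.564/19.564 = 1.2556
τ₀ = 8FD/(πd³) = 8·629·22.0/(π·3.9³) = 110704/186.36 = 594.05 MPa
τ_max = K·τ₀ = 1.2556 × 594.05 = 745.87 MPa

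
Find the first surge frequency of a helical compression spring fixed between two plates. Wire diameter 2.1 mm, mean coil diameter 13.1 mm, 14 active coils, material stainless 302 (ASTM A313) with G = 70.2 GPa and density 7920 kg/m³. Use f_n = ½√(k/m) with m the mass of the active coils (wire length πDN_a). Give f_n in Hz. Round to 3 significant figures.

k = Gd⁴/(8D³N_a) = (70.2×10³)(2.1⁴)/(8·13.1³·14) = 5.4223 N/mm = 5422.3 N/m
Wire length L = πDN_a = π·13.1·14 = 576.17 mm
m = ρ·(πd²/4)·L = 7920 × 3.4636×10⁻⁶ m² × 0.57617 m = 0.015805 kg
f_n = ½√(k/m) = 0.5·√(5422.3/0.015805) = 0.5·√(3.4307e+05) = 292.86 Hz

293 Hz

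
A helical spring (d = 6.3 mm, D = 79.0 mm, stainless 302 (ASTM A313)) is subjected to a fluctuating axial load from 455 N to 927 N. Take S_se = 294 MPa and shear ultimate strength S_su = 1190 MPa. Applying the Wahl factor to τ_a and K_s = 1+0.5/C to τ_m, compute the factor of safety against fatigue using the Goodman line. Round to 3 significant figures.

C = D/d = 79.0/6.3 = 12.5397; K_W = (4C−1)/(4C−4)+0.615/C = 1.1140; K_s = 1+0.5/C = 1.0399
F_a = (F_max−F_min)/2 = 236 N; F_m = (F_max+F_min)/2 = 691 N
τ_a = K_W·8F_aD/(πd³) = 1.1140 × 189.87 = 211.52 MPa
τ_m = K_s·8F_mD/(πd³) = 1.0399 × 555.93 = 578.1 MPa
Goodman: 1/n_f = τ_a/S_se + τ_m/S_su = 211.52/294 + 578.1/1190 = 0.71947 + 0.48580 = 1.2053
n_f = 1/1.2053 = 0.8297

0.830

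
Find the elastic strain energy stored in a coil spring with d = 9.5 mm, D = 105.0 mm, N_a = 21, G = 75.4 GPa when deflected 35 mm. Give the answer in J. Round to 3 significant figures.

k = Gd⁴/(8D³N_a) = (75.4×10³)(9.5⁴)/(8·105.0³·21) = 3.1578 N/mm
U = ½kδ² = 0.5 × 3.1578 × 35² = 1934.2 N·mm = 1.9342 J

1.93 J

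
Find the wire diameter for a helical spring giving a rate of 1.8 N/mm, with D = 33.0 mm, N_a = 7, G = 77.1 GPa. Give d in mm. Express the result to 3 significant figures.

2.62 mm

d = (8D³N_a·k / G)^(1/4) = (8·33.0³·7·1.8 / (77.1×10³))^0.25
  = (46.984)^0.25 = 2.6181 mm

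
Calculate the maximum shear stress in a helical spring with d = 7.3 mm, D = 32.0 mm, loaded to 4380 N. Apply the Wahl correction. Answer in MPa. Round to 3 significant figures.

Spring index C = D/d = 32.0/7.3 = 4.3836
K_W = (4C−1)/(4C−4) + 0.615/C = 16.534/13.534 + 0.1403 = 1.3620
τ₀ = 8FD/(πd³) = 8·4380·32.0/(π·7.3³) = 1.12128e+06/1222.1 = 917.48 MPa
τ_max = K·τ₀ = 1.3620 × 917.48 = 1249.6 MPa

1250 MPa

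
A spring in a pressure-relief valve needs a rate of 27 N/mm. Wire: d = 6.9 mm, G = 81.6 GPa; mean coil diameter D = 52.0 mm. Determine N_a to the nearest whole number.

N_a = Gd⁴/(8D³k) = (81.6×10³ × 6.9⁴)/(8 × 52.0³ × 27)
    = 1.84964e+08 / 3.03713e+07 = 6.09 → 6 coils

6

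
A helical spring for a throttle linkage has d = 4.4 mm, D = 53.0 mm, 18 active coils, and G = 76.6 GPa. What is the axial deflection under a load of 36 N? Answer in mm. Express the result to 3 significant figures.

26.9 mm

k = Gd⁴/(8D³N_a) = (76.6×10³)(4.4⁴)/(8·53.0³·18) = 1.3392 N/mm
δ = F/k = 36 / 1.3392 = 26.881 mm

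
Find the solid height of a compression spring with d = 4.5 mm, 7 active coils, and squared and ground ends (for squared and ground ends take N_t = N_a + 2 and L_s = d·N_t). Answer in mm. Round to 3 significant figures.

squared and ground ends: N_t = N_a + 2 = 7 + 2 = 9
L_s = d·N_t = 4.5 × 9 = 40.5 mm

40.5 mm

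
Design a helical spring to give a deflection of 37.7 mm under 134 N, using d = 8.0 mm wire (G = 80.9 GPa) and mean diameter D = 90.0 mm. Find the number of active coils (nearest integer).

16

Required rate k = F/δ = 134/37.7 = 3.5544 N/mm
N_a = Gd⁴/(8D³k) = (80.9×10³ × 8.0⁴)/(8 × 90.0³ × 3.5544)
    = 3.31366e+08 / 2.07291e+07 = 15.99 → 16 coils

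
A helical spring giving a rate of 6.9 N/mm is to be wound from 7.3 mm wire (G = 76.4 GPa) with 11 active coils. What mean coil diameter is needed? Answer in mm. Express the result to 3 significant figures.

71.0 mm

D = (Gd⁴/(8N_a·k))^(1/3) = (76.4×10³·7.3⁴/(8·11·6.9))^(1/3)
  = (357316)^(1/3) = 70.9607 mm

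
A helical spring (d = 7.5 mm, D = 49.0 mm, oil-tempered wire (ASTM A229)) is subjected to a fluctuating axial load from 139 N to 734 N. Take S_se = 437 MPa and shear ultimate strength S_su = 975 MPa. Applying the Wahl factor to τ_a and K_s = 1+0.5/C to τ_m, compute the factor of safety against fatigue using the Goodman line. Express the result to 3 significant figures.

C = D/d = 49.0/7.5 = 6.5333; K_W = (4C−1)/(4C−4)+0.615/C = 1.2297; K_s = 1+0.5/C = 1.0765
F_a = (F_max−F_min)/2 = 297.5 N; F_m = (F_max+F_min)/2 = 436.5 N
τ_a = K_W·8F_aD/(πd³) = 1.2297 × 87.991 = 108.2 MPa
τ_m = K_s·8F_mD/(πd³) = 1.0765 × 129.1 = 138.98 MPa
Goodman: 1/n_f = τ_a/S_se + τ_m/S_su = 108.2/437 + 138.98/975 = 0.24760 + 0.14255 = 0.39015
n_f = 1/0.39015 = 2.563

2.56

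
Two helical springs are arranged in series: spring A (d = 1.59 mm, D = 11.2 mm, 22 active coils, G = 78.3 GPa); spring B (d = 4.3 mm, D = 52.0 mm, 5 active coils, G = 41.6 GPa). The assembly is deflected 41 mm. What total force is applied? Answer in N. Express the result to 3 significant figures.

46.1 N

k_A = Gd⁴/(8D³N_a) = (78.3×10³)(1.59⁴)/(8·11.2³·22) = 2.0239 N/mm
k_B = Gd⁴/(8D³N_a) = (41.6×10³)(4.3⁴)/(8·52.0³·5) = 2.5287 N/mm
Series: 1/k_eq = 1/2.0239 + 1/2.5287 = 0.88956; k_eq = 1.1241 N/mm
F = k_eq·δ = 1.1241·41 = 46.09 N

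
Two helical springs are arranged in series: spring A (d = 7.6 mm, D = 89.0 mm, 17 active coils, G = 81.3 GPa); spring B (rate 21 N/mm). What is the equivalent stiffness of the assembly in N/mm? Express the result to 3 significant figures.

k_A = Gd⁴/(8D³N_a) = (81.3×10³)(7.6⁴)/(8·89.0³·17) = 2.829 N/mm
Series: 1/k_eq = 1/2.829 + 1/21 = 0.4011; k_eq = 2.4932 N/mm

2.49 N/mm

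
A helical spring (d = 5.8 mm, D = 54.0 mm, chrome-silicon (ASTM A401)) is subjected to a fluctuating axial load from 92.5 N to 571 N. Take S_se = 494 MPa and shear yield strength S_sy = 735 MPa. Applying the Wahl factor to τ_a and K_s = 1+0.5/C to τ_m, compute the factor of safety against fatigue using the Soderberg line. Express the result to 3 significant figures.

C = D/d = 54.0/5.8 = 9.3103; K_W = (4C−1)/(4C−4)+0.615/C = 1.1563; K_s = 1+0.5/C = 1.0537
F_a = (F_max−F_min)/2 = 239.25 N; F_m = (F_max+F_min)/2 = 331.75 N
τ_a = K_W·8F_aD/(πd³) = 1.1563 × 168.62 = 194.97 MPa
τ_m = K_s·8F_mD/(πd³) = 1.0537 × 233.81 = 246.37 MPa
Soderberg: 1/n_f = τ_a/S_se + τ_m/S_sy = 194.97/494 + 246.37/735 = 0.39468 + 0.33519 = 0.72987
n_f = 1/0.72987 = 1.37

1.37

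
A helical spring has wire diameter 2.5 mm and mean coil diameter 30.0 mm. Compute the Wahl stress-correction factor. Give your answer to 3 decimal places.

1.119

C = D/d = 30.0/2.5 = 12.0000
K_W = (4C−1)/(4C−4) + 0.615/C = 47.000/44.000 + 0.0512 = 1.1194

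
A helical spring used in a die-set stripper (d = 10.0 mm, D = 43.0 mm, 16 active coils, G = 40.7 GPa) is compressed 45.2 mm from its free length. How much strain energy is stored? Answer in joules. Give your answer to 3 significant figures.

40.9 J

k = Gd⁴/(8D³N_a) = (40.7×10³)(10.0⁴)/(8·43.0³·16) = 39.993 N/mm
U = ½kδ² = 0.5 × 39.993 × 45.2² = 40853 N·mm = 40.853 J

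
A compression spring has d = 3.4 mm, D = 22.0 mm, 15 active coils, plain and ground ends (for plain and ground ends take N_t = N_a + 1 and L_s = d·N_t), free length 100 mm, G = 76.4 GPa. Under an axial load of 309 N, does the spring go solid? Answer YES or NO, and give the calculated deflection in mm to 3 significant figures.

NO, δ = 38.7 mm

k = Gd⁴/(8D³N_a) = (76.4×10³)(3.4⁴)/(8·22.0³·15) = 7.9902 N/mm
N_t = 16; L_s = 3.4·16 = 54.4 mm; δ_solid = L₀ − L_s = 100 − 54.4 = 45.6 mm
δ = F/k = 309/7.9902 = 38.672 mm
δ < δ_solid → spring does not go solid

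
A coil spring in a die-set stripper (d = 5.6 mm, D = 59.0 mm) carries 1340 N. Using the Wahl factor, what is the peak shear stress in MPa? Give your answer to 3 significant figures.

1300 MPa

Spring index C = D/d = 59.0/5.6 = 10.5357
K_W = (4C−1)/(4C−4) + 0.615/C = 41.143/38.143 + 0.0584 = 1.1370
τ₀ = 8FD/(πd³) = 8·1340·59.0/(π·5.6³) = 632480/551.71 = 1146.4 MPa
τ_max = K·τ₀ = 1.1370 × 1146.4 = 1303.5 MPa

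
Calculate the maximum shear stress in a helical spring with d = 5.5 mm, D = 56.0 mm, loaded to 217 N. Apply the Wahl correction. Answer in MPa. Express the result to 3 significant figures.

Spring index C = D/d = 56.0/5.5 = 10.1818
K_W = (4C−1)/(4C−4) + 0.615/C = 39.727/36.727 + 0.0604 = 1.1421
τ₀ = 8FD/(πd³) = 8·217·56.0/(π·5.5³) = 97216/522.68 = 185.99 MPa
τ_max = K·τ₀ = 1.1421 × 185.99 = 212.42 MPa

212 MPa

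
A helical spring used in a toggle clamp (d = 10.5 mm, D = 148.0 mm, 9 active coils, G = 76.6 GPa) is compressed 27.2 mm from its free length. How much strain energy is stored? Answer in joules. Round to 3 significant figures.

k = Gd⁴/(8D³N_a) = (76.6×10³)(10.5⁴)/(8·148.0³·9) = 3.989 N/mm
U = ½kδ² = 0.5 × 3.989 × 27.2² = 1475.6 N·mm = 1.4756 J

1.48 J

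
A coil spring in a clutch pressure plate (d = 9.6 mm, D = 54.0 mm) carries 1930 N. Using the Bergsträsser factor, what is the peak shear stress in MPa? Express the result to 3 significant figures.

Spring index C = D/d = 54.0/9.6 = 5.6250
K_B = (4C+2)/(4C−3) = 24.500/19.500 = 1.2564
τ₀ = 8FD/(πd³) = 8·1930·54.0/(π·9.6³) = 833760/2779.5 = 299.97 MPa
τ_max = K·τ₀ = 1.2564 × 299.97 = 376.89 MPa

377 MPa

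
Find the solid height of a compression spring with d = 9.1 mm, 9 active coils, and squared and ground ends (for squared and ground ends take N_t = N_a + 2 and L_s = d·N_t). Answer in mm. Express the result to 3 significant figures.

100 mm

squared and ground ends: N_t = N_a + 2 = 9 + 2 = 11
L_s = d·N_t = 9.1 × 11 = 100.1 mm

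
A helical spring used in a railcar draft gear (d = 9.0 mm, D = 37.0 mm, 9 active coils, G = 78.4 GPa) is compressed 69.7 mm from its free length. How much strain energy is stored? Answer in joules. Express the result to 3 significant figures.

343 J

k = Gd⁴/(8D³N_a) = (78.4×10³)(9.0⁴)/(8·37.0³·9) = 141.04 N/mm
U = ½kδ² = 0.5 × 141.04 × 69.7² = 3.426e+05 N·mm = 342.6 J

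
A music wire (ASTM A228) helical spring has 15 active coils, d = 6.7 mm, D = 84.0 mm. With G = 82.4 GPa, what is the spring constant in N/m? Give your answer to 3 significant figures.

2330 N/m

k = Gd⁴/(8D³N_a) = (82.4×10³ × 6.7⁴) / (8 × 84.0³ × 15)
  = 1.66045e+08 / 7.11245e+07 = 2.3346 N/mm = 2334.6 N/m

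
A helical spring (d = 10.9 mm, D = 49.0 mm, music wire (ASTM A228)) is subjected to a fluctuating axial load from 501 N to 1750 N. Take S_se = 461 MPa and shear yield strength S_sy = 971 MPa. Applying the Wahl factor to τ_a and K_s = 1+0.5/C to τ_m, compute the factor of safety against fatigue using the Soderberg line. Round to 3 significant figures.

3.33

C = D/d = 49.0/10.9 = 4.4954; K_W = (4C−1)/(4C−4)+0.615/C = 1.3514; K_s = 1+0.5/C = 1.1112
F_a = (F_max−F_min)/2 = 624.5 N; F_m = (F_max+F_min)/2 = 1125.5 N
τ_a = K_W·8F_aD/(πd³) = 1.3514 × 60.171 = 81.314 MPa
τ_m = K_s·8F_mD/(πd³) = 1.1112 × 108.44 = 120.5 MPa
Soderberg: 1/n_f = τ_a/S_se + τ_m/S_sy = 81.314/461 + 120.5/971 = 0.17639 + 0.12410 = 0.30049
n_f = 1/0.30049 = 3.328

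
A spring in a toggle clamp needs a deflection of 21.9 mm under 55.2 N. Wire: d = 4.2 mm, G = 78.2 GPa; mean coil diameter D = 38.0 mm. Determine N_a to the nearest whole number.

22

Required rate k = F/δ = 55.2/21.9 = 2.5205 N/mm
N_a = Gd⁴/(8D³k) = (78.2×10³ × 4.2⁴)/(8 × 38.0³ × 2.5205)
    = 2.43335e+07 / 1.10646e+06 = 21.99 → 22 coils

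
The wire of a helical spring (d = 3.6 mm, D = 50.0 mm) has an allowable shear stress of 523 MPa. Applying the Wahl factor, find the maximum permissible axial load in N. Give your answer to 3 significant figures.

C = D/d = 50.0/3.6 = 13.8889
K_W = (4C−1)/(4C−4) + 0.615/C = 54.556/51.556 + 0.0443 = 1.1025
τ_max = K·8FD/(πd³) → F_max = τ_allow·πd³/(8DK)
F_max = 523·π·3.6³/(8·50.0·1.1025) = 76658/440.99 = 173.83 N

174 N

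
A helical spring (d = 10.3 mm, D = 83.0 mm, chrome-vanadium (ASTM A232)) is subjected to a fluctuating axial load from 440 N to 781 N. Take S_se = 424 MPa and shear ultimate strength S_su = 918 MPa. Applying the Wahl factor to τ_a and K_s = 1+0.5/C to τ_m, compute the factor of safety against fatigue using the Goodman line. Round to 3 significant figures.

C = D/d = 83.0/10.3 = 8.0583; K_W = (4C−1)/(4C−4)+0.615/C = 1.1826; K_s = 1+0.5/C = 1.0620
F_a = (F_max−F_min)/2 = 170.5 N; F_m = (F_max+F_min)/2 = 610.5 N
τ_a = K_W·8F_aD/(πd³) = 1.1826 × 32.979 = 39 MPa
τ_m = K_s·8F_mD/(πd³) = 1.0620 × 118.08 = 125.41 MPa
Goodman: 1/n_f = τ_a/S_se + τ_m/S_su = 39/424 + 125.41/918 = 0.09198 + 0.13661 = 0.22859
n_f = 1/0.22859 = 4.375

4.37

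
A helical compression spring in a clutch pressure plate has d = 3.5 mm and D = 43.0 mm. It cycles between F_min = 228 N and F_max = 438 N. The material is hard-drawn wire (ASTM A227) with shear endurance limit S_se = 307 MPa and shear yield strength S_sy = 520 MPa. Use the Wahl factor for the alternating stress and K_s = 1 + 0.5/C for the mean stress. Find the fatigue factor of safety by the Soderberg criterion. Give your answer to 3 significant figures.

0.374

C = D/d = 43.0/3.5 = 12.2857; K_W = (4C−1)/(4C−4)+0.615/C = 1.1165; K_s = 1+0.5/C = 1.0407
F_a = (F_max−F_min)/2 = 105 N; F_m = (F_max+F_min)/2 = 333 N
τ_a = K_W·8F_aD/(πd³) = 1.1165 × 268.16 = 299.4 MPa
τ_m = K_s·8F_mD/(πd³) = 1.0407 × 850.45 = 885.06 MPa
Soderberg: 1/n_f = τ_a/S_se + τ_m/S_sy = 299.4/307 + 885.06/520 = 0.97526 + 1.70204 = 2.6773
n_f = 1/2.6773 = 0.3735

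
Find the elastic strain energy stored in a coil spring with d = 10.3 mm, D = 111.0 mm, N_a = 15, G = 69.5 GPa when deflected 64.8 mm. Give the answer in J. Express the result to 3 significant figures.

10.0 J

k = Gd⁴/(8D³N_a) = (69.5×10³)(10.3⁴)/(8·111.0³·15) = 4.7663 N/mm
U = ½kδ² = 0.5 × 4.7663 × 64.8² = 10007 N·mm = 10.007 J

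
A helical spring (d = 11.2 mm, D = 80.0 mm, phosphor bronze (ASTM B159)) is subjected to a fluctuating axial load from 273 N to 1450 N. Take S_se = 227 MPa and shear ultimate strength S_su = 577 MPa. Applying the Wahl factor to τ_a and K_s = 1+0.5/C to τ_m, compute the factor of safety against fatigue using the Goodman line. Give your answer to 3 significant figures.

1.46

C = D/d = 80.0/11.2 = 7.1429; K_W = (4C−1)/(4C−4)+0.615/C = 1.2082; K_s = 1+0.5/C = 1.0700
F_a = (F_max−F_min)/2 = 588.5 N; F_m = (F_max+F_min)/2 = 861.5 N
τ_a = K_W·8F_aD/(πd³) = 1.2082 × 85.334 = 103.1 MPa
τ_m = K_s·8F_mD/(πd³) = 1.0700 × 124.92 = 133.66 MPa
Goodman: 1/n_f = τ_a/S_se + τ_m/S_su = 103.1/227 + 133.66/577 = 0.45419 + 0.23165 = 0.68584
n_f = 1/0.68584 = 1.458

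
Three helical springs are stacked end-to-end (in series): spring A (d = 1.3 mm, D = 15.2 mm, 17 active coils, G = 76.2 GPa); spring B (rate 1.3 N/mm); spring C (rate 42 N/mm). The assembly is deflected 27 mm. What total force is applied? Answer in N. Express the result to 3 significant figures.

9.04 N

k_A = Gd⁴/(8D³N_a) = (76.2×10³)(1.3⁴)/(8·15.2³·17) = 0.45568 N/mm
Series: 1/k_eq = 1/0.45568 + 1/1.3 + 1/42 = 2.9876; k_eq = 0.33472 N/mm
F = k_eq·δ = 0.33472·27 = 9.0374 N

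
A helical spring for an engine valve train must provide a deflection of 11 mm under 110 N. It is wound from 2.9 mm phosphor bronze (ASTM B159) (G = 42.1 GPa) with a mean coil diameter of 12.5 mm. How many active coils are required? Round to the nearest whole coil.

Required rate k = F/δ = 110/11 = 10 N/mm
N_a = Gd⁴/(8D³k) = (42.1×10³ × 2.9⁴)/(8 × 12.5³ × 10)
    = 2.97765e+06 / 156250 = 19.06 → 19 coils

19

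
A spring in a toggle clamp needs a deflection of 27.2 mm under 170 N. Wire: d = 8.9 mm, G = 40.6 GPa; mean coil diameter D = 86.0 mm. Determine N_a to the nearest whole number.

8

Required rate k = F/δ = 170/27.2 = 6.25 N/mm
N_a = Gd⁴/(8D³k) = (40.6×10³ × 8.9⁴)/(8 × 86.0³ × 6.25)
    = 2.54733e+08 / 3.18028e+07 = 8.01 → 8 coils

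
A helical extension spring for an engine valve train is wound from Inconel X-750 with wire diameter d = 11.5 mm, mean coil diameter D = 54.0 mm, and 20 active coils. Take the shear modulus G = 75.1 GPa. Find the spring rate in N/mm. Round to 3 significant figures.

52.1 N/mm

k = Gd⁴/(8D³N_a) = (75.1×10³ × 11.5⁴) / (8 × 54.0³ × 20)
  = 1.3135e+09 / 2.51942e+07 = 52.135 N/mm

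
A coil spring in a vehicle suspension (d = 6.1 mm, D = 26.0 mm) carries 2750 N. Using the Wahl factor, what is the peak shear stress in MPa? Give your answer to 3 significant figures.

1100 MPa

Spring index C = D/d = 26.0/6.1 = 4.2623
K_W = (4C−1)/(4C−4) + 0.615/C = 16.049/13.049 + 0.1443 = 1.3742
τ₀ = 8FD/(πd³) = 8·2750·26.0/(π·6.1³) = 572000/713.08 = 802.15 MPa
τ_max = K·τ₀ = 1.3742 × 802.15 = 1102.3 MPa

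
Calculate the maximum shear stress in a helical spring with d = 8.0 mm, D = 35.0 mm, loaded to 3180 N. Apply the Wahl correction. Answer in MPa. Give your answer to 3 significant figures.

754 MPa

Spring index C = D/d = 35.0/8.0 = 4.3750
K_W = (4C−1)/(4C−4) + 0.615/C = 16.500/13.500 + 0.1406 = 1.3628
τ₀ = 8FD/(πd³) = 8·3180·35.0/(π·8.0³) = 890400/1608.5 = 553.56 MPa
τ_max = K·τ₀ = 1.3628 × 553.56 = 754.39 MPa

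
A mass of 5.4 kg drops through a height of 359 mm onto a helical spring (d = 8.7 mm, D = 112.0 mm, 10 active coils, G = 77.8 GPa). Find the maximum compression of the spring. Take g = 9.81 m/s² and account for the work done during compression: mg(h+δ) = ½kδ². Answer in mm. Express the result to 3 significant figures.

112 mm

k = Gd⁴/(8D³N_a) = (77.8×10³)(8.7⁴)/(8·112.0³·10) = 3.9656 N/mm
W = mg = 5.4 × 9.81 = 52.974 N
½kδ² − Wδ − Wh = 0 → δ = (W + √(W² + 2kWh))/k
δ = (52.974 + √(2806.2 + 150834))/3.9656 = (52.974 + 391.97)/3.9656 = 112.2 mm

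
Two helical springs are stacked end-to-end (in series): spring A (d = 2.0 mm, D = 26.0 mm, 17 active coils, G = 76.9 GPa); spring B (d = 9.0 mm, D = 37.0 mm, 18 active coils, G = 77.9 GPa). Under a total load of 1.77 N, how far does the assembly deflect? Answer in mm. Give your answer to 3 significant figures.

k_A = Gd⁴/(8D³N_a) = (76.9×10³)(2.0⁴)/(8·26.0³·17) = 0.51474 N/mm
k_B = Gd⁴/(8D³N_a) = (77.9×10³)(9.0⁴)/(8·37.0³·18) = 70.071 N/mm
Series: 1/k_eq = 1/0.51474 + 1/70.071 = 1.957; k_eq = 0.51099 N/mm
δ = F/k_eq = 1.77/0.51099 = 3.4639 mm

3.46 mm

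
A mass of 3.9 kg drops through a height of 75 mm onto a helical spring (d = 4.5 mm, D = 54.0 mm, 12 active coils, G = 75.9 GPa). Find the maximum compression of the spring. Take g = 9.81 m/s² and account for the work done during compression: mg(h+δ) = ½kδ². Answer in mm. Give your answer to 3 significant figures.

74.6 mm

k = Gd⁴/(8D³N_a) = (75.9×10³)(4.5⁴)/(8·54.0³·12) = 2.0589 N/mm
W = mg = 3.9 × 9.81 = 38.259 N
½kδ² − Wδ − Wh = 0 → δ = (W + √(W² + 2kWh))/k
δ = (38.259 + √(1463.8 + 11815.8))/2.0589 = (38.259 + 115.24)/2.0589 = 74.552 mm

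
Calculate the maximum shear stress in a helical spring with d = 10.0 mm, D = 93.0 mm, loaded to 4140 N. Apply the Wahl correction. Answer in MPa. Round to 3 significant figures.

Spring index C = D/d = 93.0/10.0 = 9.3000
K_W = (4C−1)/(4C−4) + 0.615/C = 36.200/33.200 + 0.0661 = 1.1565
τ₀ = 8FD/(πd³) = 8·4140·93.0/(π·10.0³) = 3.08016e+06/3141.6 = 980.45 MPa
τ_max = K·τ₀ = 1.1565 × 980.45 = 1133.9 MPa

1130 MPa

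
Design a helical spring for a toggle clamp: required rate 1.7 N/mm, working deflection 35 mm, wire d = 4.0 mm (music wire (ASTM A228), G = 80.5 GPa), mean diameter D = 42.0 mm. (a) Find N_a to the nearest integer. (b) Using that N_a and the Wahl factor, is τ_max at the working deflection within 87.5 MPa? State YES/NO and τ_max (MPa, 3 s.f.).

(a) 20 coils; (b) NO, τ_max = 116 MPa

N_a = Gd⁴/(8D³k) = (80.5×10³)(4.0⁴)/(8·42.0³·1.7) = 20.45 → N_a = 20
Actual rate k = Gd⁴/(8D³·20) = 1.7385 N/mm
Working load F = kδ = 1.7385·35 = 60.847 N
C = 42.0/4.0 = 10.5000; K_W = (4C−1)/(4C−4)+0.615/C = 1.1375
τ_max = K_W·8FD/(πd³) = 1.1375·101.68 = 115.67 MPa
τ_max > 87.5 MPa → exceeds allowable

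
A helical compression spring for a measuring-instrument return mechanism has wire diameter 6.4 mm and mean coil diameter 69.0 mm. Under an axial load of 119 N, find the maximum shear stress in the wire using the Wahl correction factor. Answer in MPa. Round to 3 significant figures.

90.4 MPa

Spring index C = D/d = 69.0/6.4 = 10.7812
K_W = (4C−1)/(4C−4) + 0.615/C = 42.125/39.125 + 0.0570 = 1.1337
τ₀ = 8FD/(πd³) = 8·119·69.0/(π·6.4³) = 65688/823.55 = 79.762 MPa
τ_max = K·τ₀ = 1.1337 × 79.762 = 90.428 MPa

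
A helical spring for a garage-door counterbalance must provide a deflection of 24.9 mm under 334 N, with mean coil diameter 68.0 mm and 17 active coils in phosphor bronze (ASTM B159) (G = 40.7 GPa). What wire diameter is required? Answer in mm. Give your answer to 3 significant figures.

10.9 mm

Required rate k = F/δ = 334/24.9 = 13.414 N/mm
d = (8D³N_a·k / G)^(1/4) = (8·68.0³·17·13.414 / (40.7×10³))^0.25
  = (14093)^0.25 = 10.8957 mm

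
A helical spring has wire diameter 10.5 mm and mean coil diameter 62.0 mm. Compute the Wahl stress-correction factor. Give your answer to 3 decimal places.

1.257

C = D/d = 62.0/10.5 = 5.9048
K_W = (4C−1)/(4C−4) + 0.615/C = 22.619/19.619 + 0.1042 = 1.2571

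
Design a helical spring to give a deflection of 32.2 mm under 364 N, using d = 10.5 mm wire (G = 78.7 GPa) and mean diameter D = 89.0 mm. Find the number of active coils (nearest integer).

15

Required rate k = F/δ = 364/32.2 = 11.304 N/mm
N_a = Gd⁴/(8D³k) = (78.7×10³ × 10.5⁴)/(8 × 89.0³ × 11.304)
    = 9.56603e+08 / 6.37537e+07 = 15 → 15 coils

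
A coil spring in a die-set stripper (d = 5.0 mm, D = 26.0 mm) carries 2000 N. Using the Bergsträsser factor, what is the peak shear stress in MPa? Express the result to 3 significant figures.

Spring index C = D/d = 26.0/5.0 = 5.2000
K_B = (4C+2)/(4C−3) = 22.800/17.800 = 1.2809
τ₀ = 8FD/(πd³) = 8·2000·26.0/(π·5.0³) = 416000/392.7 = 1059.3 MPa
τ_max = K·τ₀ = 1.2809 × 1059.3 = 1356.9 MPa

1360 MPa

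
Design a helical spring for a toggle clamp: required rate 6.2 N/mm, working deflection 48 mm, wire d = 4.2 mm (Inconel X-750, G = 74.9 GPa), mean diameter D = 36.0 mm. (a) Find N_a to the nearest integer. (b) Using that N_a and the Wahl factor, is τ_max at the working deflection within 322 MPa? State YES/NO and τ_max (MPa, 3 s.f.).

(a) 10 coils; (b) NO, τ_max = 434 MPa

N_a = Gd⁴/(8D³k) = (74.9×10³)(4.2⁴)/(8·36.0³·6.2) = 10.07 → N_a = 10
Actual rate k = Gd⁴/(8D³·10) = 6.2443 N/mm
Working load F = kδ = 6.2443·48 = 299.72 N
C = 36.0/4.2 = 8.5714; K_W = (4C−1)/(4C−4)+0.615/C = 1.1708
τ_max = K_W·8FD/(πd³) = 1.1708·370.87 = 434.21 MPa
τ_max > 322 MPa → exceeds allowable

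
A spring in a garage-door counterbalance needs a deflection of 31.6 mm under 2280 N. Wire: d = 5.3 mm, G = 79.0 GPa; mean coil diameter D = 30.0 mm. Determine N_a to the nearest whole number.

4

Required rate k = F/δ = 2280/31.6 = 72.152 N/mm
N_a = Gd⁴/(8D³k) = (79.0×10³ × 5.3⁴)/(8 × 30.0³ × 72.152)
    = 6.23348e+07 / 1.55848e+07 = 4 → 4 coils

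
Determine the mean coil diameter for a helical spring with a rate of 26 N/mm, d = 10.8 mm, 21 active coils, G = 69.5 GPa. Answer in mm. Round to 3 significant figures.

D = (Gd⁴/(8N_a·k))^(1/3) = (69.5×10³·10.8⁴/(8·21·26))^(1/3)
  = (216470)^(1/3) = 60.0435 mm

60.0 mm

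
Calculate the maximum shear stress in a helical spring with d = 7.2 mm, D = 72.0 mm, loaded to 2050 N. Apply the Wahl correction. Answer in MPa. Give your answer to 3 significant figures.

1150 MPa

Spring index C = D/d = 72.0/7.2 = 10.0000
K_W = (4C−1)/(4C−4) + 0.615/C = 39.000/36.000 + 0.0615 = 1.1448
τ₀ = 8FD/(πd³) = 8·2050·72.0/(π·7.2³) = 1.1808e+06/1172.6 = 1007 MPa
τ_max = K·τ₀ = 1.1448 × 1007 = 1152.8 MPa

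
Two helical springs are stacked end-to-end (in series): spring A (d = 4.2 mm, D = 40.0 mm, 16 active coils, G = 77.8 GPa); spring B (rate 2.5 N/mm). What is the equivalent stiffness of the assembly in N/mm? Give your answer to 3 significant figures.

k_A = Gd⁴/(8D³N_a) = (77.8×10³)(4.2⁴)/(8·40.0³·16) = 2.9552 N/mm
Series: 1/k_eq = 1/2.9552 + 1/2.5 = 0.73839; k_eq = 1.3543 N/mm

1.35 N/mm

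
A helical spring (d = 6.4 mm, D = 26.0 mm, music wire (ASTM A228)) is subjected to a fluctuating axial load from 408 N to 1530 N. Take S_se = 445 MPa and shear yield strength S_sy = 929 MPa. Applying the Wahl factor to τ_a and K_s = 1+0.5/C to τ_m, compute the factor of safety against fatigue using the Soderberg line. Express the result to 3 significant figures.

1.35

C = D/d = 26.0/6.4 = 4.0625; K_W = (4C−1)/(4C−4)+0.615/C = 1.3963; K_s = 1+0.5/C = 1.1231
F_a = (F_max−F_min)/2 = 561 N; F_m = (F_max+F_min)/2 = 969 N
τ_a = K_W·8F_aD/(πd³) = 1.3963 × 141.69 = 197.84 MPa
τ_m = K_s·8F_mD/(πd³) = 1.1231 × 244.74 = 274.86 MPa
Soderberg: 1/n_f = τ_a/S_se + τ_m/S_sy = 197.84/445 + 274.86/929 = 0.44458 + 0.29586 = 0.74044
n_f = 1/0.74044 = 1.351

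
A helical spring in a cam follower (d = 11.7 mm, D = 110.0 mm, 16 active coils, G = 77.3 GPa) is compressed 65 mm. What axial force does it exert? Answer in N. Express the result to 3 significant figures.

553 N

k = Gd⁴/(8D³N_a) = (77.3×10³)(11.7⁴)/(8·110.0³·16) = 8.5023 N/mm
F = k·δ = 8.5023 × 65 = 552.65 N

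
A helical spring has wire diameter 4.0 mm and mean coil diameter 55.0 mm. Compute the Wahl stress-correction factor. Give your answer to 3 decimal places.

C = D/d = 55.0/4.0 = 13.7500
K_W = (4C−1)/(4C−4) + 0.615/C = 54.000/51.000 + 0.0447 = 1.1036

1.104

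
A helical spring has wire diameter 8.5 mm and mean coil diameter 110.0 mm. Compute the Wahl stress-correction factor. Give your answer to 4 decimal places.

1.1103

C = D/d = 110.0/8.5 = 12.9412
K_W = (4C−1)/(4C−4) + 0.615/C = 50.765/47.765 + 0.0475 = 1.1103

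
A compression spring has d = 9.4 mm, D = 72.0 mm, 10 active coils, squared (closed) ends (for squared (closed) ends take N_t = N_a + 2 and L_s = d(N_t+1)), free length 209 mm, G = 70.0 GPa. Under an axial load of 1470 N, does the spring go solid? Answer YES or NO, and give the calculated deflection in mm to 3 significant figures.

k = Gd⁴/(8D³N_a) = (70.0×10³)(9.4⁴)/(8·72.0³·10) = 18.303 N/mm
N_t = 12; L_s = 9.4·13 = 122.2 mm; δ_solid = L₀ − L_s = 209 − 122.2 = 86.8 mm
δ = F/k = 1470/18.303 = 80.315 mm
δ < δ_solid → spring does not go solid

NO, δ = 80.3 mm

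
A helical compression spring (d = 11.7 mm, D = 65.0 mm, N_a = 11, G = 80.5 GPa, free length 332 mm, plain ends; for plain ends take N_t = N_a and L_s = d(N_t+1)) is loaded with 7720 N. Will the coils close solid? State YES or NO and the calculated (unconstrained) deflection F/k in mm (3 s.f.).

k = Gd⁴/(8D³N_a) = (80.5×10³)(11.7⁴)/(8·65.0³·11) = 62.419 N/mm
N_t = 11; L_s = 11.7·12 = 140.4 mm; δ_solid = L₀ − L_s = 332 − 140.4 = 191.6 mm
δ = F/k = 7720/62.419 = 123.68 mm
δ < δ_solid → spring does not go solid

NO, δ = 124 mm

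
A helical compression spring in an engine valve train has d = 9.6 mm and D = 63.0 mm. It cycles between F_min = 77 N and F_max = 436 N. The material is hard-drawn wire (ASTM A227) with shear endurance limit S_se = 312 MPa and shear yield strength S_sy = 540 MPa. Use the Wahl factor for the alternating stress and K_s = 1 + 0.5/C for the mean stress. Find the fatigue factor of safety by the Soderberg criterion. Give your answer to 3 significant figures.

C = D/d = 63.0/9.6 = 6.5625; K_W = (4C−1)/(4C−4)+0.615/C = 1.2285; K_s = 1+0.5/C = 1.0762
F_a = (F_max−F_min)/2 = 179.5 N; F_m = (F_max+F_min)/2 = 256.5 N
τ_a = K_W·8F_aD/(πd³) = 1.2285 × 32.549 = 39.987 MPa
τ_m = K_s·8F_mD/(πd³) = 1.0762 × 46.511 = 50.055 MPa
Soderberg: 1/n_f = τ_a/S_se + τ_m/S_sy = 39.987/312 + 50.055/540 = 0.12816 + 0.09269 = 0.22086
n_f = 1/0.22086 = 4.528

4.53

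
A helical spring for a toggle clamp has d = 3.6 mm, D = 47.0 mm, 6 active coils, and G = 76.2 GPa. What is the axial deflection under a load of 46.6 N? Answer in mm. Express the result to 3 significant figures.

18.1 mm

k = Gd⁴/(8D³N_a) = (76.2×10³)(3.6⁴)/(8·47.0³·6) = 2.5682 N/mm
δ = F/k = 46.6 / 2.5682 = 18.145 mm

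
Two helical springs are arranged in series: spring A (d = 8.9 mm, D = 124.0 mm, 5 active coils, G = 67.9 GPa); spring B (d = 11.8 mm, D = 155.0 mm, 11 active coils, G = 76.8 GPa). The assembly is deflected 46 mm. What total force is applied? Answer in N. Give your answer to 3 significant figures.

115 N

k_A = Gd⁴/(8D³N_a) = (67.9×10³)(8.9⁴)/(8·124.0³·5) = 5.586 N/mm
k_B = Gd⁴/(8D³N_a) = (76.8×10³)(11.8⁴)/(8·155.0³·11) = 4.5437 N/mm
Series: 1/k_eq = 1/5.586 + 1/4.5437 = 0.3991; k_eq = 2.5056 N/mm
F = k_eq·δ = 2.5056·46 = 115.26 N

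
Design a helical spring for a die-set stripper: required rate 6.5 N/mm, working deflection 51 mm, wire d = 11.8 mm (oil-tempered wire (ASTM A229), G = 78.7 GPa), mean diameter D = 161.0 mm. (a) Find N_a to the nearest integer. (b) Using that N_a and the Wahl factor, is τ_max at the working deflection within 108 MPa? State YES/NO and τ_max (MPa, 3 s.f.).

(a) 7 coils; (b) YES, τ_max = 91.8 MPa

N_a = Gd⁴/(8D³k) = (78.7×10³)(11.8⁴)/(8·161.0³·6.5) = 7.031 → N_a = 7
Actual rate k = Gd⁴/(8D³·7) = 6.5289 N/mm
Working load F = kδ = 6.5289·51 = 332.97 N
C = 161.0/11.8 = 13.6441; K_W = (4C−1)/(4C−4)+0.615/C = 1.1044
τ_max = K_W·8FD/(πd³) = 1.1044·83.086 = 91.759 MPa
τ_max ≤ 108 MPa → acceptable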